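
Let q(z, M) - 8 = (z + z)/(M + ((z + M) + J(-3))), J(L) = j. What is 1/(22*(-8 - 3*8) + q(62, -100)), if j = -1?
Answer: -139/96868 ≈ -0.0014349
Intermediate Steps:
J(L) = -1
q(z, M) = 8 + 2*z/(-1 + z + 2*M) (q(z, M) = 8 + (z + z)/(M + ((z + M) - 1)) = 8 + (2*z)/(M + ((M + z) - 1)) = 8 + (2*z)/(M + (-1 + M + z)) = 8 + (2*z)/(-1 + z + 2*M) = 8 + 2*z/(-1 + z + 2*M))
1/(22*(-8 - 3*8) + q(62, -100)) = 1/(22*(-8 - 3*8) + 2*(-4 + 5*62 + 8*(-100))/(-1 + 62 + 2*(-100))) = 1/(22*(-8 - 24) + 2*(-4 + 310 - 800)/(-1 + 62 - 200)) = 1/(22*(-32) + 2*(-494)/(-139)) = 1/(-704 + 2*(-1/139)*(-494)) = 1/(-704 + 988/139) = 1/(-96868/139) = -139/96868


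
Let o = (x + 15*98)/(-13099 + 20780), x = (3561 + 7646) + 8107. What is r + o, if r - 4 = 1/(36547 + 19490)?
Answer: 2886361477/430420197 ≈ 6.7059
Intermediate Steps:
x = 19314 (x = 11207 + 8107 = 19314)
o = 20784/7681 (o = (19314 + 15*98)/(-13099 + 20780) = (19314 + 1470)/7681 = 20784*(1/7681) = 20784/7681 ≈ 2.7059)
r = 224149/56037 (r = 4 + 1/(36547 + 19490) = 4 + 1/56037 = 224149/56037 ≈ 4.0000)
r + o = 224149/56037 + 20784/7681 = 2886361477/430420197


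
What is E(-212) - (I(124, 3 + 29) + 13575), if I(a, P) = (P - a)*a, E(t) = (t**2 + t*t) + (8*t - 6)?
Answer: 86019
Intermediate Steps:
E(t) = -6 + 2*t**2 + 8*t (E(t) = (t**2 + t**2) + (-6 + 8*t) = 2*t**2 + (-6 + 8*t) = -6 + 2*t**2 + 8*t)
I(a, P) = a*(P - a)
E(-212) - (I(124, 3 + 29) + 13575) = (-6 + 2*(-212)**2 + 8*(-212)) - (124*((3 + 29) - 1*124) + 13575) = (-6 + 2*44944 - 1696) - (124*(32 - 124) + 13575) = (-6 + 89888 - 1696) - (124*(-92) + 13575) = 88186 - (-11408 + 13575) = 88186 - 1*2167 = 88186 - 2167 = 86019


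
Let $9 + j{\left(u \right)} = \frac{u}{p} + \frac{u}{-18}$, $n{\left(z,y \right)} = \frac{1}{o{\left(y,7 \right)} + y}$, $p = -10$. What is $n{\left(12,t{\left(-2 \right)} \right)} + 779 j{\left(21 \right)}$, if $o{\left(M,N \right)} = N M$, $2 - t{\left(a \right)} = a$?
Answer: $- \frac{4586737}{480} \approx -9555.7$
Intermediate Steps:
$t{\left(a \right)} = 2 - a$
$o{\left(M,N \right)} = M N$
$n{\left(z,y \right)} = \frac{1}{8 y}$ ($n{\left(z,y \right)} = \frac{1}{y 7 + y} = \frac{1}{7 y + y} = \frac{1}{8 y}$)
$j{\left(u \right)} = -9 - \frac{7 u}{45}$ ($j{\left(u \right)} = -9 + \left(\frac{u}{-10} + \frac{u}{-18}\right) = -9 + \left(u \left(- \frac{1}{10}\right) + u \left(- \frac{1}{18}\right)\right) = -9 - \frac{7 u}{45}$)
$n{\left(12,t{\left(-2 \right)} \right)} + 779 j{\left(21 \right)} = \frac{1}{8 \left(2 - -2\right)} + 779 \left(-9 - \frac{49}{15}\right) = \frac{1}{8 \left(2 + 2\right)} + 779 \left(-9 - \frac{49}{15}\right) = \frac{1}{8 \cdot 4} + 779 \left(- \frac{184}{15}\right) = \frac{1}{8} \cdot \frac{1}{4} - \frac{143336}{15} = \frac{1}{32} - \frac{143336}{15} = - \frac{4586737}{480}$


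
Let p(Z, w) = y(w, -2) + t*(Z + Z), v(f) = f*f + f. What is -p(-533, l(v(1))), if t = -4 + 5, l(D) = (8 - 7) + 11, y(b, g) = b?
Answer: 1054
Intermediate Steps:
v(f) = f + f² (v(f) = f² + f = f + f²)
l(D) = 12 (l(D) = 1 + 11 = 12)
t = 1
p(Z, w) = w + 2*Z (p(Z, w) = w + 1*(Z + Z) = w + 1*(2*Z) = w + 2*Z)
-p(-533, l(v(1))) = -(12 + 2*(-533)) = -(12 - 1066) = -1*(-1054) = 1054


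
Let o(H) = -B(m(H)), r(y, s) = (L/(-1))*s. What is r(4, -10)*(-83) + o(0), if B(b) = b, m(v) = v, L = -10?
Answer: 8300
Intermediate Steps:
r(y, s) = 10*s (r(y, s) = (-10/(-1))*s = (-10*(-1))*s = 10*s)
o(H) = -H
r(4, -10)*(-83) + o(0) = (10*(-10))*(-83) - 1*0 = -100*(-83) + 0 = 8300 + 0 = 8300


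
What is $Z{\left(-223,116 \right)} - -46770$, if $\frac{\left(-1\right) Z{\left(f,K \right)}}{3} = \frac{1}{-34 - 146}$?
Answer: $\frac{2806201}{60} \approx 46770.0$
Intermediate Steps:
$Z{\left(f,K \right)} = \frac{1}{60}$ ($Z{\left(f,K \right)} = - \frac{3}{-34 - 146} = - \frac{3}{-180} = \left(-3\right) \left(- \frac{1}{180}\right) = \frac{1}{60}$)
$Z{\left(-223,116 \right)} - -46770 = \frac{1}{60} - -46770 = \frac{1}{60} + 46770 = \frac{2806201}{60}$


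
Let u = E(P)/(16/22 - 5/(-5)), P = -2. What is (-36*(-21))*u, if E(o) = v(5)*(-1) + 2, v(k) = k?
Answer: -24948/19 ≈ -1313.1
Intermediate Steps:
E(o) = -3 (E(o) = 5*(-1) + 2 = -5 + 2 = -3)
u = -33/19 (u = -3/(16/22 - 5/(-5)) = -3/(16*(1/22) - 5*(-⅕)) = -3/(8/11 + 1) = -3/19/11 = -3*11/19 = -33/19 ≈ -1.7368)
(-36*(-21))*u = -36*(-21)*(-33/19) = 756*(-33/19) = -24948/19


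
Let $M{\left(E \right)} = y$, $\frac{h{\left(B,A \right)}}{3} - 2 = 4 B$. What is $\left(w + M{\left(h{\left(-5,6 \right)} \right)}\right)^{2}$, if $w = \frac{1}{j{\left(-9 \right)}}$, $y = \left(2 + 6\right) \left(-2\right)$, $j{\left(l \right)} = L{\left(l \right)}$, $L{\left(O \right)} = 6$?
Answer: $\frac{9025}{36} \approx 250.69$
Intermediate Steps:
$j{\left(l \right)} = 6$
$y = -16$ ($y = 8 \left(-2\right) = -16$)
$h{\left(B,A \right)} = 6 + 12 B$ ($h{\left(B,A \right)} = 6 + 3 \cdot 4 B = 6 + 12 B$)
$M{\left(E \right)} = -16$
$w = \frac{1}{6} \approx 0.16667$
$\left(w + M{\left(h{\left(-5,6 \right)} \right)}\right)^{2} = \left(\frac{1}{6} - 16\right)^{2} = \left(- \frac{95}{6}\right)^{2} = \frac{9025}{36}$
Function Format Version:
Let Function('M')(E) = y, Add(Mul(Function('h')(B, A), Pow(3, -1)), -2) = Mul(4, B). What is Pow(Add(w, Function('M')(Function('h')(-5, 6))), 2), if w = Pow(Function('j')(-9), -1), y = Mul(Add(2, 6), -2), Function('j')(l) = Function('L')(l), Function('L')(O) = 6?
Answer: Rational(9025, 36) ≈ 250.69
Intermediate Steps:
Function('j')(l) = 6
y = -16 (y = Mul(8, -2) = -16)
Function('h')(B, A) = Add(6, Mul(12, B)) (Function('h')(B, A) = Add(6, Mul(3, Mul(4, B))) = Add(6, Mul(12, B)))
Function('M')(E) = -16
w = Rational(1, 6) (w = Pow(6, -1) = Rational(1, 6) ≈ 0.16667)
Pow(Add(w, Function('M')(Function('h')(-5, 6))), 2) = Pow(Add(Rational(1, 6), -16), 2) = Pow(Rational(-95, 6), 2) = Rational(9025, 36)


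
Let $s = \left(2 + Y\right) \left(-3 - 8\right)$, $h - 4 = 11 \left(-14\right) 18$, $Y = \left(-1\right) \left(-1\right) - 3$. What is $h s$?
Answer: $0$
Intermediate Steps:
$Y = -2$ ($Y = 1 - 3 = -2$)
$h = -2768$ ($h = 4 + 11 \left(-14\right) 18 = 4 - 2772 = -2768$)
$s = 0$ ($s = \left(2 - 2\right) \left(-3 - 8\right) = 0 \left(-11\right) = 0$)
$h s = \left(-2768\right) 0 = 0$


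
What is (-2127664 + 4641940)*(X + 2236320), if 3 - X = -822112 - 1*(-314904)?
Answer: 6897994148556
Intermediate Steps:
X = 507211 (X = 3 - (-822112 - 1*(-314904)) = 3 - (-822112 + 314904) = 3 - 1*(-507208) = 3 + 507208 = 507211)
(-2127664 + 4641940)*(X + 2236320) = (-2127664 + 4641940)*(507211 + 2236320) = 2514276*2743531 = 6897994148556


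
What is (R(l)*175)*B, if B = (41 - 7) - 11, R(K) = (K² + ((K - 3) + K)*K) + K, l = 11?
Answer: 1372525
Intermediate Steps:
R(K) = K + K² + K*(-3 + 2*K) (R(K) = (K² + ((-3 + K) + K)*K) + K = (K² + (-3 + 2*K)*K) + K = (K² + K*(-3 + 2*K)) + K = K + K² + K*(-3 + 2*K))
B = 23 (B = 34 - 11 = 23)
(R(l)*175)*B = ((11*(-2 + 3*11))*175)*23 = ((11*(-2 + 33))*175)*23 = ((11*31)*175)*23 = (341*175)*23 = 59675*23 = 1372525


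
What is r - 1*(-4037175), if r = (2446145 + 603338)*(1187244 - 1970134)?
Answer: -2387405708695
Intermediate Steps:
r = -2387409745870 (r = 3049483*(-782890) = -2387409745870)
r - 1*(-4037175) = -2387409745870 - 1*(-4037175) = -2387409745870 + 4037175 = -2387405708695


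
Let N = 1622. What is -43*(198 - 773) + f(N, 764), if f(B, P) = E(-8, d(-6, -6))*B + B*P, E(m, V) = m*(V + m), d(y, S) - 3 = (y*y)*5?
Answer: -1006867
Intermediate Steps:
d(y, S) = 3 + 5*y² (d(y, S) = 3 + (y*y)*5 = 3 + y²*5 = 3 + 5*y²)
f(B, P) = -1400*B + B*P (f(B, P) = (-8*((3 + 5*(-6)²) - 8))*B + B*P = (-8*((3 + 5*36) - 8))*B + B*P = (-8*((3 + 180) - 8))*B + B*P = (-8*(183 - 8))*B + B*P = (-8*175)*B + B*P = -1400*B + B*P)
-43*(198 - 773) + f(N, 764) = -43*(198 - 773) + 1622*(-1400 + 764) = -43*(-575) + 1622*(-636) = 24725 - 1031592 = -1006867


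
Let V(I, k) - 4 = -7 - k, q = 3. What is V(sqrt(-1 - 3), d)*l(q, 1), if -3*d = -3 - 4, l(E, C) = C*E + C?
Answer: -64/3 ≈ -21.333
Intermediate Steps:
l(E, C) = C + C*E
d = 7/3 (d = -(-3 - 4)/3 = -1/3*(-7) = 7/3 ≈ 2.3333)
V(I, k) = -3 - k (V(I, k) = 4 + (-7 - k) = -3 - k)
V(sqrt(-1 - 3), d)*l(q, 1) = (-3 - 1*7/3)*(1*(1 + 3)) = (-3 - 7/3)*(1*4) = -16/3*4 = -64/3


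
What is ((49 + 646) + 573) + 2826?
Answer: 4094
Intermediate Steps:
((49 + 646) + 573) + 2826 = (695 + 573) + 2826 = 1268 + 2826 = 4094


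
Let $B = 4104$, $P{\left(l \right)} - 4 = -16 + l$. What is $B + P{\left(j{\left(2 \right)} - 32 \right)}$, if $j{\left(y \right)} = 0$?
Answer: $4060$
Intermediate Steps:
$P{\left(l \right)} = -12 + l$ ($P{\left(l \right)} = 4 + \left(-16 + l\right) = -12 + l$)
$B + P{\left(j{\left(2 \right)} - 32 \right)} = 4104 + \left(-12 + \left(0 - 32\right)\right) = 4104 - 44 = 4060$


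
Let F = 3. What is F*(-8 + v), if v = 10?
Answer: 6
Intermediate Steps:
F*(-8 + v) = 3*(-8 + 10) = 3*2 = 6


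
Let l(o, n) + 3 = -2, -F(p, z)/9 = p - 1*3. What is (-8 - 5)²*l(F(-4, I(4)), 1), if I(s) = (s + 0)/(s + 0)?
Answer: -845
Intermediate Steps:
I(s) = 1 (I(s) = s/s = 1)
F(p, z) = 27 - 9*p (F(p, z) = -9*(p - 1*3) = -9*(p - 3) = -9*(-3 + p) = 27 - 9*p)
l(o, n) = -5 (l(o, n) = -3 - 2 = -5)
(-8 - 5)²*l(F(-4, I(4)), 1) = (-8 - 5)²*(-5) = (-13)²*(-5) = 169*(-5) = -845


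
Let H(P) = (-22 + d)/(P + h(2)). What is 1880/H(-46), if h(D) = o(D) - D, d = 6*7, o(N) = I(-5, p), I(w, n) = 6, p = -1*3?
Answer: -3948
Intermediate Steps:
p = -3
o(N) = 6
d = 42
h(D) = 6 - D
H(P) = 20/(4 + P) (H(P) = (-22 + 42)/(P + (6 - 1*2)) = 20/(P + (6 - 2)) = 20/(P + 4) = 20/(4 + P))
1880/H(-46) = 1880/((20/(4 - 46))) = 1880/((20/(-42))) = 1880/((20*(-1/42))) = 1880/(-10/21) = 1880*(-21/10) = -3948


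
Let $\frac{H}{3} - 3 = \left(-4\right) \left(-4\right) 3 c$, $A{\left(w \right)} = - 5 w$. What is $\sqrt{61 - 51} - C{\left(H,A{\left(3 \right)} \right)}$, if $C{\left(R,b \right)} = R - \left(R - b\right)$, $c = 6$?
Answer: $15 + \sqrt{10} \approx 18.162$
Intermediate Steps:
$H = 873$ ($H = 9 + 3 \left(-4\right) \left(-4\right) 3 \cdot 6 = 9 + 3 \cdot 16 \cdot 3 \cdot 6 = 9 + 3 \cdot 48 \cdot 6 = 9 + 3 \cdot 288 = 9 + 864 = 873$)
$C{\left(R,b \right)} = b$ ($C{\left(R,b \right)} = R - \left(R - b\right) = b$)
$\sqrt{61 - 51} - C{\left(H,A{\left(3 \right)} \right)} = \sqrt{61 - 51} - \left(-5\right) 3 = \sqrt{10} - -15 = \sqrt{10} + 15 = 15 + \sqrt{10}$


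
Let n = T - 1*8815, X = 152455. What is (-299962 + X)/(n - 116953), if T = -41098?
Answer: 49169/55622 ≈ 0.88398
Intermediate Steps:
n = -49913 (n = -41098 - 1*8815 = -41098 - 8815 = -49913)
(-299962 + X)/(n - 116953) = (-299962 + 152455)/(-49913 - 116953) = -147507/(-166866) = -147507*(-1/166866) = 49169/55622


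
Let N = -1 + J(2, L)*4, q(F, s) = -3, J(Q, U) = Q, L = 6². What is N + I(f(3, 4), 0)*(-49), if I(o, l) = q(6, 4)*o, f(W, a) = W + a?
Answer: 1036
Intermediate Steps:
L = 36
I(o, l) = -3*o
N = 7 (N = -1 + 2*4 = -1 + 8 = 7)
N + I(f(3, 4), 0)*(-49) = 7 - 3*(3 + 4)*(-49) = 7 - 3*7*(-49) = 7 - 21*(-49) = 7 + 1029 = 1036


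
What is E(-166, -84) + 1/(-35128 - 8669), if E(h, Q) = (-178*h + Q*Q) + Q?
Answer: 1599466439/43797 ≈ 36520.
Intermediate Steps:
E(h, Q) = Q + Q² - 178*h (E(h, Q) = (-178*h + Q²) + Q = (Q² - 178*h) + Q = Q + Q² - 178*h)
E(-166, -84) + 1/(-35128 - 8669) = (-84 + (-84)² - 178*(-166)) + 1/(-35128 - 8669) = (-84 + 7056 + 29548) + 1/(-43797) = 36520 - 1/43797 = 1599466439/43797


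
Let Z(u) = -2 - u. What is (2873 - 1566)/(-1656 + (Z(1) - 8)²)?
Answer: -1307/1535 ≈ -0.85147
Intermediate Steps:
(2873 - 1566)/(-1656 + (Z(1) - 8)²) = (2873 - 1566)/(-1656 + ((-2 - 1*1) - 8)²) = 1307/(-1656 + ((-2 - 1) - 8)²) = 1307/(-1656 + (-3 - 8)²) = 1307/(-1656 + (-11)²) = 1307/(-1656 + 121) = 1307/(-1535) = 1307*(-1/1535) = -1307/1535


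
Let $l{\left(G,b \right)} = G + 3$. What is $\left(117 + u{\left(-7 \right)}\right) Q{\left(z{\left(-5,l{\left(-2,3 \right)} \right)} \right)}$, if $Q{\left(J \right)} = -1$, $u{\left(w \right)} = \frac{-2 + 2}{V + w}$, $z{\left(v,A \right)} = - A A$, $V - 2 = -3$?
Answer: $-117$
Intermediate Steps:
$l{\left(G,b \right)} = 3 + G$
$V = -1$ ($V = 2 - 3 = -1$)
$z{\left(v,A \right)} = - A^{2}$
$u{\left(w \right)} = 0$ ($u{\left(w \right)} = \frac{-2 + 2}{-1 + w} = \frac{0}{-1 + w} = 0$)
$\left(117 + u{\left(-7 \right)}\right) Q{\left(z{\left(-5,l{\left(-2,3 \right)} \right)} \right)} = \left(117 + 0\right) \left(-1\right) = 117 \left(-1\right) = -117$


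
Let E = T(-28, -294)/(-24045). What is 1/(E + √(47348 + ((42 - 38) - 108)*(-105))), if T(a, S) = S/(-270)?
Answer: 154575/198888916522493 + 47786861250*√14567/1392222415657451 ≈ 0.0041427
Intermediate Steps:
T(a, S) = -S/270 (T(a, S) = S*(-1/270) = -S/270)
E = -7/154575 (E = -1/270*(-294)/(-24045) = (49/45)*(-1/24045) = -7/154575 ≈ -4.5285e-5)
1/(E + √(47348 + ((42 - 38) - 108)*(-105))) = 1/(-7/154575 + √(47348 + ((42 - 38) - 108)*(-105))) = 1/(-7/154575 + √(47348 + (4 - 108)*(-105))) = 1/(-7/154575 + √(47348 - 104*(-105))) = 1/(-7/154575 + √(47348 + 10920)) = 1/(-7/154575 + √58268) = 1/(-7/154575 + 2*√14567)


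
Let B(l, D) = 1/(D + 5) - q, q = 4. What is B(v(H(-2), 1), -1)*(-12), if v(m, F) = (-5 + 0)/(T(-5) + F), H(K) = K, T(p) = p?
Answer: 45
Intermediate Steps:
v(m, F) = -5/(-5 + F) (v(m, F) = (-5 + 0)/(-5 + F) = -5/(-5 + F))
B(l, D) = -4 + 1/(5 + D) (B(l, D) = 1/(D + 5) - 1*4 = 1/(5 + D) - 4 = -4 + 1/(5 + D))
B(v(H(-2), 1), -1)*(-12) = ((-19 - 4*(-1))/(5 - 1))*(-12) = ((-19 + 4)/4)*(-12) = ((¼)*(-15))*(-12) = -15/4*(-12) = 45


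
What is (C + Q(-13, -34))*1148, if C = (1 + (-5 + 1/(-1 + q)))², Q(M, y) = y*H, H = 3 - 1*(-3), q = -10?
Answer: -26012532/121 ≈ -2.1498e+5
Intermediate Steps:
H = 6 (H = 3 + 3 = 6)
Q(M, y) = 6*y (Q(M, y) = y*6 = 6*y)
C = 2025/121 (C = (1 + (-5 + 1/(-1 - 10)))² = (1 + (-5 + 1/(-11)))² = (1 + (-5 - 1/11))² = (1 - 56/11)² = (-45/11)² = 2025/121 ≈ 16.736)
(C + Q(-13, -34))*1148 = (2025/121 + 6*(-34))*1148 = (2025/121 - 204)*1148 = -22659/121*1148 = -26012532/121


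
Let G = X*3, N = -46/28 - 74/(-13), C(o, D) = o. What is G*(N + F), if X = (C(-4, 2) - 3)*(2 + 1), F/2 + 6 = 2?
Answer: 6471/26 ≈ 248.88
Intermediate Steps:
F = -8 (F = -12 + 2*2 = -12 + 4 = -8)
X = -21 (X = (-4 - 3)*(2 + 1) = -7*3 = -21)
N = 737/182 (N = -46*1/28 - 74*(-1/13) = -23/14 + 74/13 = 737/182 ≈ 4.0495)
G = -63 (G = -21*3 = -63)
G*(N + F) = -63*(737/182 - 8) = -63*(-719/182) = 6471/26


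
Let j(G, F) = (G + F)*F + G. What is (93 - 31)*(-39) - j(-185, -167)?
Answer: -61017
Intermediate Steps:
j(G, F) = G + F*(F + G) (j(G, F) = (F + G)*F + G = F*(F + G) + G = G + F*(F + G))
(93 - 31)*(-39) - j(-185, -167) = (93 - 31)*(-39) - (-185 + (-167)² - 167*(-185)) = 62*(-39) - (-185 + 27889 + 30895) = -2418 - 1*58599 = -2418 - 58599 = -61017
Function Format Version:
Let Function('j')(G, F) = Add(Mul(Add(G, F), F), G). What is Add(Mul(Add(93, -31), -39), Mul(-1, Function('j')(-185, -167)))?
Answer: -61017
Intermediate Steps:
Function('j')(G, F) = Add(G, Mul(F, Add(F, G))) (Function('j')(G, F) = Add(Mul(Add(F, G), F), G) = Add(Mul(F, Add(F, G)), G) = Add(G, Mul(F, Add(F, G))))
Add(Mul(Add(93, -31), -39), Mul(-1, Function('j')(-185, -167))) = Add(Mul(Add(93, -31), -39), Mul(-1, Add(-185, Pow(-167, 2), Mul(-167, -185)))) = Add(Mul(62, -39), Mul(-1, Add(-185, 27889, 30895))) = Add(-2418, Mul(-1, 58599)) = Add(-2418, -58599) = -61017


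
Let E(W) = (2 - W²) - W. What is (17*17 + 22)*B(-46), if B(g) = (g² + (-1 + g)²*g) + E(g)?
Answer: -31587026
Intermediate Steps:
E(W) = 2 - W - W²
B(g) = 2 - g + g*(-1 + g)² (B(g) = (g² + (-1 + g)²*g) + (2 - g - g²) = (g² + g*(-1 + g)²) + (2 - g - g²) = 2 - g + g*(-1 + g)²)
(17*17 + 22)*B(-46) = (17*17 + 22)*(2 + (-46)³ - 2*(-46)²) = (289 + 22)*(2 - 97336 - 2*2116) = 311*(2 - 97336 - 4232) = 311*(-101566) = -31587026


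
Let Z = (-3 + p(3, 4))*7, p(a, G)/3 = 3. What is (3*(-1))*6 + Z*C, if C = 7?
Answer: 276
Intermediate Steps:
p(a, G) = 9 (p(a, G) = 3*3 = 9)
Z = 42 (Z = (-3 + 9)*7 = 6*7 = 42)
(3*(-1))*6 + Z*C = (3*(-1))*6 + 42*7 = -3*6 + 294 = -18 + 294 = 276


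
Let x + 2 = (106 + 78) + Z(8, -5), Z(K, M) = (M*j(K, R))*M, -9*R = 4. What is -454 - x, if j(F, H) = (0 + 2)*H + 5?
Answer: -6649/9 ≈ -738.78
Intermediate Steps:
R = -4/9 (R = -⅑*4 = -4/9 ≈ -0.44444)
j(F, H) = 5 + 2*H (j(F, H) = 2*H + 5 = 5 + 2*H)
Z(K, M) = 37*M²/9 (Z(K, M) = (M*(5 + 2*(-4/9)))*M = (M*(5 - 8/9))*M = (M*(37/9))*M = (37*M/9)*M = 37*M²/9)
x = 2563/9 (x = -2 + ((106 + 78) + (37/9)*(-5)²) = -2 + (184 + (37/9)*25) = -2 + (184 + 925/9) = -2 + 2581/9 = 2563/9 ≈ 284.78)
-454 - x = -454 - 1*2563/9 = -454 - 2563/9 = -6649/9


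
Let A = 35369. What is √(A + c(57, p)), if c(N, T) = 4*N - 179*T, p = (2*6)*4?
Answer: √27005 ≈ 164.33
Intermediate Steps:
p = 48 (p = 12*4 = 48)
c(N, T) = -179*T + 4*N
√(A + c(57, p)) = √(35369 + (-179*48 + 4*57)) = √(35369 + (-8592 + 228)) = √(35369 - 8364) = √27005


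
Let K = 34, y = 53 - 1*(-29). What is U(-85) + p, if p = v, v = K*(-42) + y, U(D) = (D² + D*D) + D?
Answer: 13019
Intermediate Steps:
U(D) = D + 2*D² (U(D) = (D² + D²) + D = 2*D² + D = D + 2*D²)
y = 82 (y = 53 + 29 = 82)
v = -1346 (v = 34*(-42) + 82 = -1428 + 82 = -1346)
p = -1346
U(-85) + p = -85*(1 + 2*(-85)) - 1346 = -85*(1 - 170) - 1346 = -85*(-169) - 1346 = 14365 - 1346 = 13019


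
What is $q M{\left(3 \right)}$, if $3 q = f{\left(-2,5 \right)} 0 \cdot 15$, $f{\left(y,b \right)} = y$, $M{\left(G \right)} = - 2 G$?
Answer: $0$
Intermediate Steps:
$q = 0$ ($q = \frac{\left(-2\right) 0 \cdot 15}{3} = \frac{0 \cdot 15}{3} = \frac{1}{3} \cdot 0 = 0$)
$q M{\left(3 \right)} = 0 \left(\left(-2\right) 3\right) = 0 \left(-6\right) = 0$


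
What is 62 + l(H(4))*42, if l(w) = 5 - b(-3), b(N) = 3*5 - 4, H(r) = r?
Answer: -190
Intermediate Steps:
b(N) = 11 (b(N) = 15 - 4 = 11)
l(w) = -6 (l(w) = 5 - 1*11 = 5 - 11 = -6)
62 + l(H(4))*42 = 62 - 6*42 = 62 - 252 = -190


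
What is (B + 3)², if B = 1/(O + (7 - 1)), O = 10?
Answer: 2401/256 ≈ 9.3789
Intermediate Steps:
B = 1/16 (B = 1/(10 + (7 - 1)) = 1/(10 + 6) = 1/16 ≈ 0.062500)
(B + 3)² = (1/16 + 3)² = (49/16)² = 2401/256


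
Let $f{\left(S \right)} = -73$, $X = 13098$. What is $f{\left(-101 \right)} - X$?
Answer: $-13171$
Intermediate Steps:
$f{\left(-101 \right)} - X = -73 - 13098 = -13171$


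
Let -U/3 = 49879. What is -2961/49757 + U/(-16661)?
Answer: 7396154988/829001377 ≈ 8.9218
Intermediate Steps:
U = -149637 (U = -3*49879 = -149637)
-2961/49757 + U/(-16661) = -2961/49757 - 149637/(-16661) = -2961*1/49757 - 149637*(-1/16661) = -2961/49757 + 149637/16661 = 7396154988/829001377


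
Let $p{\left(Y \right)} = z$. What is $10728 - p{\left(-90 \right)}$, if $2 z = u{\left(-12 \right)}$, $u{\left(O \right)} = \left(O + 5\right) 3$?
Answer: $\frac{21477}{2} \approx 10739.0$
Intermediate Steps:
$u{\left(O \right)} = 15 + 3 O$ ($u{\left(O \right)} = \left(5 + O\right) 3 = 15 + 3 O$)
$z = - \frac{21}{2}$ ($z = \frac{15 + 3 \left(-12\right)}{2} = \frac{15 - 36}{2} = \frac{1}{2} \left(-21\right) = - \frac{21}{2} \approx -10.5$)
$p{\left(Y \right)} = - \frac{21}{2}$
$10728 - p{\left(-90 \right)} = 10728 - - \frac{21}{2} = 10728 + \frac{21}{2} = \frac{21477}{2}$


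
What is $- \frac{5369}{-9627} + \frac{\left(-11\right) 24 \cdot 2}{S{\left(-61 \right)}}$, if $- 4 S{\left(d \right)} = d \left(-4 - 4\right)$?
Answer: $\frac{2869037}{587247} \approx 4.8856$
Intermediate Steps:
$S{\left(d \right)} = 2 d$ ($S{\left(d \right)} = - \frac{d \left(-4 - 4\right)}{4} = - \frac{d \left(-8\right)}{4} = - \frac{\left(-8\right) d}{4} = 2 d$)
$- \frac{5369}{-9627} + \frac{\left(-11\right) 24 \cdot 2}{S{\left(-61 \right)}} = - \frac{5369}{-9627} + \frac{\left(-11\right) 24 \cdot 2}{2 \left(-61\right)} = \left(-5369\right) \left(- \frac{1}{9627}\right) + \frac{\left(-264\right) 2}{-122} = \frac{5369}{9627} - - \frac{264}{61} = \frac{5369}{9627} + \frac{264}{61} = \frac{2869037}{587247}$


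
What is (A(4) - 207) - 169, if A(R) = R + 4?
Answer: -368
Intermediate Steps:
A(R) = 4 + R
(A(4) - 207) - 169 = ((4 + 4) - 207) - 169 = (8 - 207) - 169 = -199 - 169 = -368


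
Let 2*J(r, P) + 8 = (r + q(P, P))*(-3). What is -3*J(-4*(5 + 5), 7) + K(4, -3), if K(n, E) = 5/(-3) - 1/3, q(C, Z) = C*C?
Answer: 101/2 ≈ 50.500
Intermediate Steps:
q(C, Z) = C²
J(r, P) = -4 - 3*r/2 - 3*P²/2 (J(r, P) = -4 + ((r + P²)*(-3))/2 = -4 + (-3*r - 3*P²)/2 = -4 + (-3*r/2 - 3*P²/2) = -4 - 3*r/2 - 3*P²/2)
K(n, E) = -2 (K(n, E) = 5*(-⅓) - 1*⅓ = -5/3 - ⅓ = -2)
-3*J(-4*(5 + 5), 7) + K(4, -3) = -3*(-4 - (-6)*(5 + 5) - 3/2*7²) - 2 = -3*(-4 - (-6)*10 - 3/2*49) - 2 = -3*(-4 - 3/2*(-40) - 147/2) - 2 = -3*(-4 + 60 - 147/2) - 2 = -3*(-35/2) - 2 = 105/2 - 2 = 101/2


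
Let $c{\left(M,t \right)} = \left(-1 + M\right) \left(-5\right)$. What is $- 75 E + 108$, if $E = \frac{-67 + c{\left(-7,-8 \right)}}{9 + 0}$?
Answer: $333$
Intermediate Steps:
$c{\left(M,t \right)} = 5 - 5 M$
$E = -3$ ($E = \frac{-67 + \left(5 - -35\right)}{9 + 0} = \frac{-67 + \left(5 + 35\right)}{9} = \left(-67 + 40\right) \frac{1}{9} = \left(-27\right) \frac{1}{9} = -3$)
$- 75 E + 108 = \left(-75\right) \left(-3\right) + 108 = 225 + 108 = 333$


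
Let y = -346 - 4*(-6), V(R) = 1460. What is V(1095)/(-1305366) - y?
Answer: 210163196/652683 ≈ 322.00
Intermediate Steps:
y = -322 (y = -346 + 24 = -322)
V(1095)/(-1305366) - y = 1460/(-1305366) - 1*(-322) = 1460*(-1/1305366) + 322 = -730/652683 + 322 = 210163196/652683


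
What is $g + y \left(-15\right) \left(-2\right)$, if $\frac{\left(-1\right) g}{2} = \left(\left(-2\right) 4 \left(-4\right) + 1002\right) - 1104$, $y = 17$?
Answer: $650$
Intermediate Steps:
$g = 140$ ($g = - 2 \left(\left(\left(-2\right) 4 \left(-4\right) + 1002\right) - 1104\right) = - 2 \left(\left(\left(-8\right) \left(-4\right) + 1002\right) - 1104\right) = - 2 \left(\left(32 + 1002\right) - 1104\right) = - 2 \left(1034 - 1104\right) = \left(-2\right) \left(-70\right) = 140$)
$g + y \left(-15\right) \left(-2\right) = 140 + 17 \left(-15\right) \left(-2\right) = 140 - -510 = 140 + 510 = 650$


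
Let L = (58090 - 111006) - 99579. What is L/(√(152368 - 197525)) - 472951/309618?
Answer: -472951/309618 + 21785*I*√45157/6451 ≈ -1.5275 + 717.62*I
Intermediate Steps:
L = -152495 (L = -52916 - 99579 = -152495)
L/(√(152368 - 197525)) - 472951/309618 = -152495/√(152368 - 197525) - 472951/309618 = -152495*(-I*√45157/45157) - 472951*1/309618 = -152495*(-I*√45157/45157) - 472951/309618 = -(-21785)*I*√45157/6451 - 472951/309618 = 21785*I*√45157/6451 - 472951/309618 = -472951/309618 + 21785*I*√45157/6451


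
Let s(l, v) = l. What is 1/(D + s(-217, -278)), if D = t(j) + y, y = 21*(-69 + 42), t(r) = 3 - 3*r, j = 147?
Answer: -1/1222 ≈ -0.00081833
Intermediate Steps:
y = -567 (y = 21*(-27) = -567)
D = -1005 (D = (3 - 3*147) - 567 = (3 - 441) - 567 = -438 - 567 = -1005)
1/(D + s(-217, -278)) = 1/(-1005 - 217) = 1/(-1222) = -1/1222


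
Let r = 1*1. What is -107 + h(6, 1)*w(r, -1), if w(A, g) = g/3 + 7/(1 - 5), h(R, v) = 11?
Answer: -1559/12 ≈ -129.92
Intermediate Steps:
r = 1
w(A, g) = -7/4 + g/3 (w(A, g) = g*(1/3) + 7/(-4) = g/3 + 7*(-1/4) = g/3 - 7/4 = -7/4 + g/3)
-107 + h(6, 1)*w(r, -1) = -107 + 11*(-7/4 + (1/3)*(-1)) = -107 + 11*(-7/4 - 1/3) = -107 + 11*(-25/12) = -107 - 275/12 = -1559/12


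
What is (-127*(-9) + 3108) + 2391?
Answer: 6642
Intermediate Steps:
(-127*(-9) + 3108) + 2391 = (1143 + 3108) + 2391 = 4251 + 2391 = 6642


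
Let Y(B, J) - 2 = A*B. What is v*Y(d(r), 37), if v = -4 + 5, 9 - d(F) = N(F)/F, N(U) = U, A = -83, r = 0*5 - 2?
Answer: -662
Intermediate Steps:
r = -2 (r = 0 - 2 = -2)
d(F) = 8 (d(F) = 9 - F/F = 9 - 1*1 = 9 - 1 = 8)
v = 1
Y(B, J) = 2 - 83*B
v*Y(d(r), 37) = 1*(2 - 83*8) = 1*(2 - 664) = 1*(-662) = -662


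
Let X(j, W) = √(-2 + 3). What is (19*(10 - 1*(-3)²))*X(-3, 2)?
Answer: 19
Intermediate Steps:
X(j, W) = 1 (X(j, W) = √1 = 1)
(19*(10 - 1*(-3)²))*X(-3, 2) = (19*(10 - 1*(-3)²))*1 = (19*(10 - 1*9))*1 = (19*(10 - 9))*1 = (19*1)*1 = 19*1 = 19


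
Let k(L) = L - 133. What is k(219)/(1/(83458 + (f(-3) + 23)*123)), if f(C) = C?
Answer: 7388948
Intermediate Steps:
k(L) = -133 + L
k(219)/(1/(83458 + (f(-3) + 23)*123)) = (-133 + 219)/(1/(83458 + (-3 + 23)*123)) = 86/(1/(83458 + 20*123)) = 86/(1/(83458 + 2460)) = 86/(1/85918) = 86*85918 = 7388948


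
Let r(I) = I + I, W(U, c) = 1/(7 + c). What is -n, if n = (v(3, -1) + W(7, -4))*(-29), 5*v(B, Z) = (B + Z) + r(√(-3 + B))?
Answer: 319/15 ≈ 21.267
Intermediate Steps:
r(I) = 2*I
v(B, Z) = B/5 + Z/5 + 2*√(-3 + B)/5 (v(B, Z) = ((B + Z) + 2*√(-3 + B))/5 = (B + Z + 2*√(-3 + B))/5 = B/5 + Z/5 + 2*√(-3 + B)/5)
n = -319/15 (n = (((⅕)*3 + (⅕)*(-1) + 2*√(-3 + 3)/5) + 1/(7 - 4))*(-29) = ((⅗ - ⅕ + 2*√0/5) + 1/3)*(-29) = ((⅗ - ⅕ + (⅖)*0) + ⅓)*(-29) = ((⅗ - ⅕ + 0) + ⅓)*(-29) = (⅖ + ⅓)*(-29) = (11/15)*(-29) = -319/15 ≈ -21.267)
-n = -1*(-319/15) = 319/15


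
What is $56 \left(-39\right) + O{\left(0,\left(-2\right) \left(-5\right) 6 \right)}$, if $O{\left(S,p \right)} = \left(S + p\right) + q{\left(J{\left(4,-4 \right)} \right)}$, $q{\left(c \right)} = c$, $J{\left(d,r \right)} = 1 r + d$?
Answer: $-2124$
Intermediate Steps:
$J{\left(d,r \right)} = d + r$ ($J{\left(d,r \right)} = r + d = d + r$)
$O{\left(S,p \right)} = S + p$ ($O{\left(S,p \right)} = \left(S + p\right) + \left(4 - 4\right) = \left(S + p\right) + 0 = S + p$)
$56 \left(-39\right) + O{\left(0,\left(-2\right) \left(-5\right) 6 \right)} = 56 \left(-39\right) + \left(0 + \left(-2\right) \left(-5\right) 6\right) = -2184 + \left(0 + 10 \cdot 6\right) = -2184 + \left(0 + 60\right) = -2184 + 60 = -2124$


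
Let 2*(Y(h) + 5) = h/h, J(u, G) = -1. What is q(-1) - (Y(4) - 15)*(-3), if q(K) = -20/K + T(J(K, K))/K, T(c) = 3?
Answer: -83/2 ≈ -41.500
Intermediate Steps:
q(K) = -17/K (q(K) = -20/K + 3/K = -17/K)
Y(h) = -9/2 (Y(h) = -5 + (h/h)/2 = -5 + (½)*1 = -5 + ½ = -9/2)
q(-1) - (Y(4) - 15)*(-3) = -17/(-1) - (-9/2 - 15)*(-3) = -17*(-1) - (-39)*(-3)/2 = 17 - 1*117/2 = 17 - 117/2 = -83/2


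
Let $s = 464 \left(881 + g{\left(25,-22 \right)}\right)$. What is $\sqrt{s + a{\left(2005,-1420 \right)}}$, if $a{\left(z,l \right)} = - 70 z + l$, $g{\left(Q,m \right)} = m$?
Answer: $3 \sqrt{28534} \approx 506.76$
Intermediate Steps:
$a{\left(z,l \right)} = l - 70 z$
$s = 398576$ ($s = 464 \left(881 - 22\right) = 464 \cdot 859 = 398576$)
$\sqrt{s + a{\left(2005,-1420 \right)}} = \sqrt{398576 - 141770} = \sqrt{256806} = 3 \sqrt{28534}$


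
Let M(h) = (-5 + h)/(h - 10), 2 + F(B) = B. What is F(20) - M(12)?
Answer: 29/2 ≈ 14.500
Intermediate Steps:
F(B) = -2 + B
M(h) = (-5 + h)/(-10 + h)
F(20) - M(12) = (-2 + 20) - (-5 + 12)/(-10 + 12) = 18 - 7/2 = 29/2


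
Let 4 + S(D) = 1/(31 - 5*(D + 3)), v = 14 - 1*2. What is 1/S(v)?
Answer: -44/177 ≈ -0.24859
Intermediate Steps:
v = 12 (v = 14 - 2 = 12)
S(D) = -4 + 1/(16 - 5*D) (S(D) = -4 + 1/(31 - 5*(D + 3)) = -4 + 1/(31 - 5*(3 + D)) = -4 + 1/(31 + (-15 - 5*D)) = -4 + 1/(16 - 5*D))
1/S(v) = 1/((63 - 20*12)/(-16 + 5*12)) = 1/((63 - 240)/(-16 + 60)) = 1/(-177/44) = -44/177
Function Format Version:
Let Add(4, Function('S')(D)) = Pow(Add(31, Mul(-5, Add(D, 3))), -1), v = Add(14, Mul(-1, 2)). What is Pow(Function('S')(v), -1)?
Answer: Rational(-44, 177) ≈ -0.24859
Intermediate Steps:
v = 12 (v = Add(14, -2) = 12)
Function('S')(D) = Add(-4, Pow(Add(16, Mul(-5, D)), -1)) (Function('S')(D) = Add(-4, Pow(Add(31, Mul(-5, Add(D, 3))), -1)) = Add(-4, Pow(Add(31, Mul(-5, Add(3, D))), -1)) = Add(-4, Pow(Add(31, Add(-15, Mul(-5, D))), -1)) = Add(-4, Pow(Add(16, Mul(-5, D)), -1)))
Pow(Function('S')(v), -1) = Pow(Mul(Pow(Add(-16, Mul(5, 12)), -1), Add(63, Mul(-20, 12))), -1) = Pow(Mul(Pow(Add(-16, 60), -1), Add(63, -240)), -1) = Pow(Mul(Pow(44, -1), -177), -1) = Pow(Mul(Rational(1, 44), -177), -1) = Pow(Rational(-177, 44), -1) = Rational(-44, 177)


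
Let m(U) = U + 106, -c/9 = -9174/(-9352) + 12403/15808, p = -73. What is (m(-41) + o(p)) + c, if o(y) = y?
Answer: -441478795/18479552 ≈ -23.890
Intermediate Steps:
c = -293642379/18479552 (c = -9*(-9174/(-9352) + 12403/15808) = -9*(-9174*(-1/9352) + 12403*(1/15808)) = -9*(4587/4676 + 12403/15808) = -9*32626931/18479552 = -293642379/18479552 ≈ -15.890)
m(U) = 106 + U
(m(-41) + o(p)) + c = ((106 - 41) - 73) - 293642379/18479552 = (65 - 73) - 293642379/18479552 = -8 - 293642379/18479552 = -441478795/18479552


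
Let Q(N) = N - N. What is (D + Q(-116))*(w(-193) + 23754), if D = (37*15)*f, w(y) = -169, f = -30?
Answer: -392690250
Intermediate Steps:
Q(N) = 0
D = -16650 (D = (37*15)*(-30) = 555*(-30) = -16650)
(D + Q(-116))*(w(-193) + 23754) = (-16650 + 0)*(-169 + 23754) = -16650*23585 = -392690250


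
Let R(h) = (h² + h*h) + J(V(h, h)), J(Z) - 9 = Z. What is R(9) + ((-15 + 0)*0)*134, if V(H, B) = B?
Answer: 180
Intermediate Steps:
J(Z) = 9 + Z
R(h) = 9 + h + 2*h² (R(h) = (h² + h*h) + (9 + h) = (h² + h²) + (9 + h) = 2*h² + (9 + h) = 9 + h + 2*h²)
R(9) + ((-15 + 0)*0)*134 = (9 + 9 + 2*9²) + ((-15 + 0)*0)*134 = (9 + 9 + 2*81) - 15*0*134 = (9 + 9 + 162) + 0*134 = 180 + 0 = 180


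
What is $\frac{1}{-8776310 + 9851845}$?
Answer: $\frac{1}{1075535} \approx 9.2977 \cdot 10^{-7}$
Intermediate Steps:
$\frac{1}{-8776310 + 9851845} = \frac{1}{1075535}$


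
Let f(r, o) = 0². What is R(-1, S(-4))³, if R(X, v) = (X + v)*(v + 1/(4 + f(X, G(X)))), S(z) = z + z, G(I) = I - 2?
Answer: 21717639/64 ≈ 3.3934e+5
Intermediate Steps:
G(I) = -2 + I
f(r, o) = 0
S(z) = 2*z
R(X, v) = (¼ + v)*(X + v) (R(X, v) = (X + v)*(v + 1/(4 + 0)) = (X + v)*(v + 1/4) = (X + v)*(v + ¼) = (X + v)*(¼ + v) = (¼ + v)*(X + v))
R(-1, S(-4))³ = ((2*(-4))² + (¼)*(-1) + (2*(-4))/4 - 2*(-4))³ = ((-8)² - ¼ + (¼)*(-8) - 1*(-8))³ = (64 - ¼ - 2 + 8)³ = (279/4)³ = 21717639/64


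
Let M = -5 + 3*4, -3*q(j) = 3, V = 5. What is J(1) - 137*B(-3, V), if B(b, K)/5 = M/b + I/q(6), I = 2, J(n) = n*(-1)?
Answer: 8902/3 ≈ 2967.3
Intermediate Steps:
q(j) = -1 (q(j) = -⅓*3 = -1)
J(n) = -n
M = 7 (M = -5 + 12 = 7)
B(b, K) = -10 + 35/b (B(b, K) = 5*(7/b + 2/(-1)) = 5*(7/b + 2*(-1)) = 5*(7/b - 2) = 5*(-2 + 7/b) = -10 + 35/b)
J(1) - 137*B(-3, V) = -1*1 - 137*(-10 + 35/(-3)) = -1 - 137*(-10 + 35*(-⅓)) = -1 - 137*(-10 - 35/3) = -1 - 137*(-65/3) = -1 + 8905/3 = 8902/3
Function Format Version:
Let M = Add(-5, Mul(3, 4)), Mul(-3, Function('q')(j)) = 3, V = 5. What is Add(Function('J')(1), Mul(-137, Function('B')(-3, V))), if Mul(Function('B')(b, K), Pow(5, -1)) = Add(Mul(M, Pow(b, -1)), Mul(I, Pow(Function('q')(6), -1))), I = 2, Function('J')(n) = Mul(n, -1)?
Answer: Rational(8902, 3) ≈ 2967.3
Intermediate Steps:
Function('q')(j) = -1 (Function('q')(j) = Mul(Rational(-1, 3), 3) = -1)
Function('J')(n) = Mul(-1, n)
M = 7 (M = Add(-5, 12) = 7)
Function('B')(b, K) = Add(-10, Mul(35, Pow(b, -1))) (Function('B')(b, K) = Mul(5, Add(Mul(7, Pow(b, -1)), Mul(2, Pow(-1, -1)))) = Mul(5, Add(Mul(7, Pow(b, -1)), Mul(2, -1))) = Mul(5, Add(Mul(7, Pow(b, -1)), -2)) = Mul(5, Add(-2, Mul(7, Pow(b, -1)))) = Add(-10, Mul(35, Pow(b, -1))))
Add(Function('J')(1), Mul(-137, Function('B')(-3, V))) = Add(Mul(-1, 1), Mul(-137, Add(-10, Mul(35, Pow(-3, -1))))) = Add(-1, Mul(-137, Add(-10, Mul(35, Rational(-1, 3))))) = Add(-1, Mul(-137, Add(-10, Rational(-35, 3)))) = Add(-1, Mul(-137, Rational(-65, 3))) = Add(-1, Rational(8905, 3)) = Rational(8902, 3)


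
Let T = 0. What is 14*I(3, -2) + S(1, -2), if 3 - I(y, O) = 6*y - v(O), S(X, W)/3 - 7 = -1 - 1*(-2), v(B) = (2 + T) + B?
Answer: -186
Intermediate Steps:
v(B) = 2 + B (v(B) = (2 + 0) + B = 2 + B)
S(X, W) = 24 (S(X, W) = 21 + 3*(-1 - 1*(-2)) = 21 + 3*(-1 + 2) = 21 + 3*1 = 21 + 3 = 24)
I(y, O) = 5 + O - 6*y (I(y, O) = 3 - (6*y - (2 + O)) = 3 - (6*y + (-2 - O)) = 3 - (-2 - O + 6*y) = 3 + (2 + O - 6*y) = 5 + O - 6*y)
14*I(3, -2) + S(1, -2) = 14*(5 - 2 - 6*3) + 24 = 14*(5 - 2 - 18) + 24 = 14*(-15) + 24 = -210 + 24 = -186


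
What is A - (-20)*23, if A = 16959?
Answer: 17419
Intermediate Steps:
A - (-20)*23 = 16959 - (-20)*23 = 16959 - 1*(-460) = 16959 + 460 = 17419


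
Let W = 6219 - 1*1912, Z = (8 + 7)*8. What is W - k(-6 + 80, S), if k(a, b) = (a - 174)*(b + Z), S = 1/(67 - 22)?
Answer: 146783/9 ≈ 16309.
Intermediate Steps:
Z = 120 (Z = 15*8 = 120)
S = 1/45 ≈ 0.022222
k(a, b) = (-174 + a)*(120 + b) (k(a, b) = (a - 174)*(b + 120) = (-174 + a)*(120 + b))
W = 4307 (W = 6219 - 1912 = 4307)
W - k(-6 + 80, S) = 4307 - (-20880 - 174*1/45 + 120*(-6 + 80) + (-6 + 80)*(1/45)) = 4307 - (-20880 - 58/15 + 120*74 + 74*(1/45)) = 4307 - (-20880 - 58/15 + 8880 + 74/45) = 4307 - 1*(-108020/9) = 4307 + 108020/9 = 146783/9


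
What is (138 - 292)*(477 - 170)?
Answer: -47278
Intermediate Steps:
(138 - 292)*(477 - 170) = -154*307 = -47278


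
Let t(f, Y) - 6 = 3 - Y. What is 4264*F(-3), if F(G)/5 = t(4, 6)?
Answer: 63960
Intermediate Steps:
t(f, Y) = 9 - Y (t(f, Y) = 6 + (3 - Y) = 9 - Y)
F(G) = 15 (F(G) = 5*(9 - 1*6) = 5*(9 - 6) = 5*3 = 15)
4264*F(-3) = 4264*15 = 63960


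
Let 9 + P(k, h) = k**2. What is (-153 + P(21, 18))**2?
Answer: 77841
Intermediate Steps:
P(k, h) = -9 + k**2
(-153 + P(21, 18))**2 = (-153 + (-9 + 21**2))**2 = (-153 + (-9 + 441))**2 = (-153 + 432)**2 = 279**2 = 77841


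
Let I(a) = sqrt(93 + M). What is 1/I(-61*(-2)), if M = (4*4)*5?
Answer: sqrt(173)/173 ≈ 0.076029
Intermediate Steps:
M = 80 (M = 16*5 = 80)
I(a) = sqrt(173) (I(a) = sqrt(93 + 80) = sqrt(173))
1/I(-61*(-2)) = 1/(sqrt(173)) = sqrt(173)/173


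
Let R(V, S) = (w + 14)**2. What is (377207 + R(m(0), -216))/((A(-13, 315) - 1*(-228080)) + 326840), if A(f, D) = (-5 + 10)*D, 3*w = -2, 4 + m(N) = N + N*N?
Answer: 3396463/5008455 ≈ 0.67815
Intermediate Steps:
m(N) = -4 + N + N**2 (m(N) = -4 + (N + N*N) = -4 + (N + N**2) = -4 + N + N**2)
w = -2/3 (w = (1/3)*(-2) = -2/3 ≈ -0.66667)
A(f, D) = 5*D
R(V, S) = 1600/9 (R(V, S) = (-2/3 + 14)**2 = (40/3)**2 = 1600/9)
(377207 + R(m(0), -216))/((A(-13, 315) - 1*(-228080)) + 326840) = (377207 + 1600/9)/((5*315 - 1*(-228080)) + 326840) = 3396463/(9*((1575 + 228080) + 326840)) = 3396463/(9*(229655 + 326840)) = (3396463/9)/556495 = (3396463/9)*(1/556495) = 3396463/5008455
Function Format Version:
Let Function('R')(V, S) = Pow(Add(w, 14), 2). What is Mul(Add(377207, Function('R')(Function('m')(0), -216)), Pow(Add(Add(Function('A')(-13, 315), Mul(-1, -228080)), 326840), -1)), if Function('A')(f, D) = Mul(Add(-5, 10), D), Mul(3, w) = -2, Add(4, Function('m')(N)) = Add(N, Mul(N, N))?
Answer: Rational(3396463, 5008455) ≈ 0.67815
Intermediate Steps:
Function('m')(N) = Add(-4, N, Pow(N, 2)) (Function('m')(N) = Add(-4, Add(N, Mul(N, N))) = Add(-4, Add(N, Pow(N, 2))) = Add(-4, N, Pow(N, 2)))
w = Rational(-2, 3) (w = Mul(Rational(1, 3), -2) = Rational(-2, 3) ≈ -0.66667)
Function('A')(f, D) = Mul(5, D)
Function('R')(V, S) = Rational(1600, 9) (Function('R')(V, S) = Pow(Add(Rational(-2, 3), 14), 2) = Pow(Rational(40, 3), 2) = Rational(1600, 9))
Mul(Add(377207, Function('R')(Function('m')(0), -216)), Pow(Add(Add(Function('A')(-13, 315), Mul(-1, -228080)), 326840), -1)) = Mul(Add(377207, Rational(1600, 9)), Pow(Add(Add(Mul(5, 315), Mul(-1, -228080)), 326840), -1)) = Mul(Rational(3396463, 9), Pow(Add(Add(1575, 228080), 326840), -1)) = Mul(Rational(3396463, 9), Pow(Add(229655, 326840), -1)) = Mul(Rational(3396463, 9), Pow(556495, -1)) = Mul(Rational(3396463, 9), Rational(1, 556495)) = Rational(3396463, 5008455)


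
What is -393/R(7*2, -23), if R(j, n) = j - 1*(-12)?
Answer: -393/26 ≈ -15.115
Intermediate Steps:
R(j, n) = 12 + j (R(j, n) = j + 12 = 12 + j)
-393/R(7*2, -23) = -393/(12 + 7*2) = -393/(12 + 14) = -393/26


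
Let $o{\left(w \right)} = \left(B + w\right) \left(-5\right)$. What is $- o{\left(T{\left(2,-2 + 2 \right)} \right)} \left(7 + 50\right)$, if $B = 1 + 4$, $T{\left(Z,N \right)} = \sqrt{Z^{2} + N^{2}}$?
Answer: $1995$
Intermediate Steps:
$T{\left(Z,N \right)} = \sqrt{N^{2} + Z^{2}}$
$B = 5$
$o{\left(w \right)} = -25 - 5 w$ ($o{\left(w \right)} = \left(5 + w\right) \left(-5\right) = -25 - 5 w$)
$- o{\left(T{\left(2,-2 + 2 \right)} \right)} \left(7 + 50\right) = - (-25 - 5 \sqrt{\left(-2 + 2\right)^{2} + 2^{2}}) \left(7 + 50\right) = - (-25 - 5 \sqrt{0^{2} + 4}) 57 = - (-25 - 5 \sqrt{0 + 4}) 57 = - (-25 - 5 \sqrt{4}) 57 = - (-25 - 10) 57 = \left(-1\right) \left(-35\right) 57 = 35 \cdot 57 = 1995$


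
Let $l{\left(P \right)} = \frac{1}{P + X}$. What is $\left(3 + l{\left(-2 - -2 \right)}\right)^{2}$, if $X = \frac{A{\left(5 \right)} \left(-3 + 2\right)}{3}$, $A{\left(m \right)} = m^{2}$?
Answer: $\frac{5184}{625} \approx 8.2944$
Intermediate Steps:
$X = - \frac{25}{3}$ ($X = \frac{5^{2} \left(-3 + 2\right)}{3} = 25 \left(-1\right) \frac{1}{3} = \left(-25\right) \frac{1}{3} = - \frac{25}{3} \approx -8.3333$)
$l{\left(P \right)} = \frac{1}{- \frac{25}{3} + P}$ ($l{\left(P \right)} = \frac{1}{P - \frac{25}{3}} = \frac{1}{- \frac{25}{3} + P}$)
$\left(3 + l{\left(-2 - -2 \right)}\right)^{2} = \left(3 + \frac{3}{-25 + 3 \left(-2 - -2\right)}\right)^{2} = \left(3 + \frac{3}{-25 + 3 \left(-2 + 2\right)}\right)^{2} = \left(3 + \frac{3}{-25 + 3 \cdot 0}\right)^{2} = \left(3 + \frac{3}{-25 + 0}\right)^{2} = \left(3 + \frac{3}{-25}\right)^{2} = \left(3 + 3 \left(- \frac{1}{25}\right)\right)^{2} = \left(3 - \frac{3}{25}\right)^{2} = \left(\frac{72}{25}\right)^{2} = \frac{5184}{625}$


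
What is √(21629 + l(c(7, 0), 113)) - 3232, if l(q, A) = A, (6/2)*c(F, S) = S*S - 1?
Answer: -3232 + √21742 ≈ -3084.5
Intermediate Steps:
c(F, S) = -⅓ + S²/3 (c(F, S) = (S*S - 1)/3 = (S² - 1)/3 = (-1 + S²)/3 = -⅓ + S²/3)
√(21629 + l(c(7, 0), 113)) - 3232 = √(21629 + 113) - 3232 = √21742 - 3232 = -3232 + √21742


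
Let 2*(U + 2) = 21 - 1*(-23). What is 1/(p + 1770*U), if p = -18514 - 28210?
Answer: -1/11324 ≈ -8.8308e-5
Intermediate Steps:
U = 20 (U = -2 + (21 - 1*(-23))/2 = -2 + (21 + 23)/2 = -2 + (1/2)*44 = -2 + 22 = 20)
p = -46724
1/(p + 1770*U) = 1/(-46724 + 1770*20) = 1/(-46724 + 35400) = 1/(-11324) = -1/11324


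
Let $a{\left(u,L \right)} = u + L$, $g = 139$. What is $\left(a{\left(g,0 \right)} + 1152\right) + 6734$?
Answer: $8025$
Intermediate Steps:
$a{\left(u,L \right)} = L + u$
$\left(a{\left(g,0 \right)} + 1152\right) + 6734 = \left(\left(0 + 139\right) + 1152\right) + 6734 = \left(139 + 1152\right) + 6734 = 1291 + 6734 = 8025$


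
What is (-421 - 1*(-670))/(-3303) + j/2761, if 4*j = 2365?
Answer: 153383/1105404 ≈ 0.13876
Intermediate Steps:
j = 2365/4 (j = (¼)*2365 = 2365/4 ≈ 591.25)
(-421 - 1*(-670))/(-3303) + j/2761 = (-421 - 1*(-670))/(-3303) + (2365/4)/2761 = (-421 + 670)*(-1/3303) + (2365/4)*(1/2761) = 249*(-1/3303) + 215/1004 = -83/1101 + 215/1004 = 153383/1105404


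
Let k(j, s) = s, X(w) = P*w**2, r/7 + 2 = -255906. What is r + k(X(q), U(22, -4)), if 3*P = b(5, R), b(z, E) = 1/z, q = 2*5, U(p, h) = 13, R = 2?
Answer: -1791343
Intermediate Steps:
r = -1791356 (r = -14 + 7*(-255906) = -14 - 1791342 = -1791356)
q = 10
P = 1/15 (P = (1/3)/5 = (1/3)*(1/5) = 1/15 ≈ 0.066667)
X(w) = w**2/15
r + k(X(q), U(22, -4)) = -1791356 + 13 = -1791343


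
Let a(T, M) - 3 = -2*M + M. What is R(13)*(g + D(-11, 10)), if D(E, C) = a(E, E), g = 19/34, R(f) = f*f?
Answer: 83655/34 ≈ 2460.4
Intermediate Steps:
R(f) = f**2
g = 19/34 (g = 19*(1/34) = 19/34 ≈ 0.55882)
a(T, M) = 3 - M (a(T, M) = 3 + (-2*M + M) = 3 - M)
D(E, C) = 3 - E
R(13)*(g + D(-11, 10)) = 13**2*(19/34 + (3 - 1*(-11))) = 169*(19/34 + (3 + 11)) = 169*(19/34 + 14) = 169*(495/34) = 83655/34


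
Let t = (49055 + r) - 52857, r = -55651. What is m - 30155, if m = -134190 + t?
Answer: -223798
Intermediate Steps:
t = -59453 (t = (49055 - 55651) - 52857 = -6596 - 52857 = -59453)
m = -193643 (m = -134190 - 59453 = -193643)
m - 30155 = -193643 - 30155 = -223798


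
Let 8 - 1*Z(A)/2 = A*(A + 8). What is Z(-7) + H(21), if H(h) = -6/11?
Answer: 324/11 ≈ 29.455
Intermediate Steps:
H(h) = -6/11 (H(h) = -6*1/11 = -6/11)
Z(A) = 16 - 2*A*(8 + A) (Z(A) = 16 - 2*A*(A + 8) = 16 - 2*A*(8 + A))
Z(-7) + H(21) = (16 - 16*(-7) - 2*(-7)**2) - 6/11 = (16 + 112 - 2*49) - 6/11 = (16 + 112 - 98) - 6/11 = 30 - 6/11 = 324/11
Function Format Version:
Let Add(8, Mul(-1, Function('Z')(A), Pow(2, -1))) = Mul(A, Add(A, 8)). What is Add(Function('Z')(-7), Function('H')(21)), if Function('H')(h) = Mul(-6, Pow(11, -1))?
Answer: Rational(324, 11) ≈ 29.455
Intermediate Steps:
Function('H')(h) = Rational(-6, 11) (Function('H')(h) = Mul(-6, Rational(1, 11)) = Rational(-6, 11))
Function('Z')(A) = Add(16, Mul(-2, A, Add(8, A))) (Function('Z')(A) = Add(16, Mul(-2, Mul(A, Add(A, 8)))) = Add(16, Mul(-2, Mul(A, Add(8, A)))) = Add(16, Mul(-2, A, Add(8, A))))
Add(Function('Z')(-7), Function('H')(21)) = Add(Add(16, Mul(-16, -7), Mul(-2, Pow(-7, 2))), Rational(-6, 11)) = Add(Add(16, 112, Mul(-2, 49)), Rational(-6, 11)) = Add(Add(16, 112, -98), Rational(-6, 11)) = Add(30, Rational(-6, 11)) = Rational(324, 11)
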